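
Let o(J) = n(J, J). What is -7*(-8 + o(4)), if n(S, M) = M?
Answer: 28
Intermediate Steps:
o(J) = J
-7*(-8 + o(4)) = -7*(-8 + 4) = -7*(-4) = 28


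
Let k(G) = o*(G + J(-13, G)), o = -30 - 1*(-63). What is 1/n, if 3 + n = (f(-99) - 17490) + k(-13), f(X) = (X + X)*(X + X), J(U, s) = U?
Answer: 1/20853 ≈ 4.7955e-5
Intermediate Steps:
o = 33 (o = -30 + 63 = 33)
k(G) = -429 + 33*G (k(G) = 33*(G - 13) = 33*(-13 + G) = -429 + 33*G)
f(X) = 4*X² (f(X) = (2*X)*(2*X) = 4*X²)
n = 20853 (n = -3 + ((4*(-99)² - 17490) + (-429 + 33*(-13))) = -3 + ((4*9801 - 17490) + (-429 - 429)) = -3 + ((39204 - 17490) - 858) = -3 + (21714 - 858) = -3 + 20856 = 20853)
1/n = 1/20853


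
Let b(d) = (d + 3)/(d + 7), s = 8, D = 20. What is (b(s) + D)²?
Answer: 96721/225 ≈ 429.87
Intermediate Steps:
b(d) = (3 + d)/(7 + d)
(b(s) + D)² = ((3 + 8)/(7 + 8) + 20)² = (11/15 + 20)² = (311/15)² = 96721/225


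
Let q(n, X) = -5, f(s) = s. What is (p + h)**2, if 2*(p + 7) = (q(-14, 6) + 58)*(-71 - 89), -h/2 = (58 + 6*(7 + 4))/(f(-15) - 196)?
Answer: 802581265161/44521 ≈ 1.8027e+7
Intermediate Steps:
h = 248/211 (h = -2*(58 + 6*(7 + 4))/(-15 - 196) = -2*(58 + 6*11)/(-211) = -2*(58 + 66)*(-1)/211 = -248*(-1)/211 = -2*(-124/211) = 248/211 ≈ 1.1754)
p = -4247 (p = -7 + ((-5 + 58)*(-71 - 89))/2 = -7 + (53*(-160))/2 = -7 + (1/2)*(-8480) = -7 - 4240 = -4247)
(p + h)**2 = (-4247 + 248/211)**2 = (-895869/211)**2 = 802581265161/44521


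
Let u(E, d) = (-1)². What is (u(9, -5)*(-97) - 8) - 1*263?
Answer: -368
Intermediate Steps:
u(E, d) = 1
(u(9, -5)*(-97) - 8) - 1*263 = (1*(-97) - 8) - 1*263 = (-97 - 8) - 263 = -105 - 263 = -368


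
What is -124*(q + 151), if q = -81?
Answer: -8680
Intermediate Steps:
-124*(q + 151) = -124*(-81 + 151) = -124*70 = -8680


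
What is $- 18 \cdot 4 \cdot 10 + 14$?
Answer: $-706$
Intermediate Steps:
$- 18 \cdot 4 \cdot 10 + 14 = \left(-18\right) 40 + 14 = -720 + 14 = -706$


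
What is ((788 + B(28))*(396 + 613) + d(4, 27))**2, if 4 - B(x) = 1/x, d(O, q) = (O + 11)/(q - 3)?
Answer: 2002489558164225/3136 ≈ 6.3855e+11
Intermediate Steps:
d(O, q) = (11 + O)/(-3 + q)
B(x) = 4 - 1/x
((788 + B(28))*(396 + 613) + d(4, 27))**2 = ((788 + (4 - 1/28))*(396 + 613) + (11 + 4)/(-3 + 27))**2 = ((788 + (4 - 1*1/28))*1009 + 15/24)**2 = ((788 + (4 - 1/28))*1009 + (1/24)*15)**2 = ((788 + 111/28)*1009 + 5/8)**2 = ((22175/28)*1009 + 5/8)**2 = (22374575/28 + 5/8)**2 = (44749185/56)**2 = 2002489558164225/3136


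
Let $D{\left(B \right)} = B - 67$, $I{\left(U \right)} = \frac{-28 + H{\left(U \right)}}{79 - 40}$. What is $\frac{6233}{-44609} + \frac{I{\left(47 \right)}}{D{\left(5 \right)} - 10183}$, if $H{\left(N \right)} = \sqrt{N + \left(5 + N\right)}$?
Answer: $- \frac{2489177263}{17823748995} - \frac{\sqrt{11}}{133185} \approx -0.13968$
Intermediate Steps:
$H{\left(N \right)} = \sqrt{5 + 2 N}$
$I{\left(U \right)} = - \frac{28}{39} + \frac{\sqrt{5 + 2 U}}{39}$ ($I{\left(U \right)} = \frac{-28 + \sqrt{5 + 2 U}}{79 - 40} = \frac{-28 + \sqrt{5 + 2 U}}{39} = \left(-28 + \sqrt{5 + 2 U}\right) \frac{1}{39} = - \frac{28}{39} + \frac{\sqrt{5 + 2 U}}{39}$)
$D{\left(B \right)} = -67 + B$
$\frac{6233}{-44609} + \frac{I{\left(47 \right)}}{D{\left(5 \right)} - 10183} = \frac{6233}{-44609} + \frac{- \frac{28}{39} + \frac{\sqrt{5 + 2 \cdot 47}}{39}}{\left(-67 + 5\right) - 10183} = 6233 \left(- \frac{1}{44609}\right) + \frac{- \frac{28}{39} + \frac{\sqrt{5 + 94}}{39}}{-62 - 10183} = - \frac{6233}{44609} + \frac{- \frac{28}{39} + \frac{\sqrt{99}}{39}}{-10245} = - \frac{6233}{44609} + \left(- \frac{28}{39} + \frac{3 \sqrt{11}}{39}\right) \left(- \frac{1}{10245}\right) = - \frac{6233}{44609} + \left(- \frac{28}{39} + \frac{\sqrt{11}}{13}\right) \left(- \frac{1}{10245}\right) = - \frac{6233}{44609} + \left(\frac{28}{399555} - \frac{\sqrt{11}}{133185}\right) = - \frac{2489177263}{17823748995} - \frac{\sqrt{11}}{133185}$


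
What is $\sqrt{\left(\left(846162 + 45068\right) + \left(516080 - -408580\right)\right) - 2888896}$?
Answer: $i \sqrt{1073006} \approx 1035.9 i$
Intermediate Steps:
$\sqrt{\left(\left(846162 + 45068\right) + \left(516080 - -408580\right)\right) - 2888896} = \sqrt{\left(891230 + \left(516080 + 408580\right)\right) - 2888896} = \sqrt{\left(891230 + 924660\right) - 2888896} = \sqrt{1815890 - 2888896} = \sqrt{-1073006} = i \sqrt{1073006}$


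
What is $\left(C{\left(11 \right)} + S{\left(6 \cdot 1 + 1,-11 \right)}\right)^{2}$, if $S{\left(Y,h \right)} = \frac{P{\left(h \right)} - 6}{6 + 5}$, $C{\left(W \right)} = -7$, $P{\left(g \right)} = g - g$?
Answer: $\frac{6889}{121} \approx 56.934$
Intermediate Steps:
$P{\left(g \right)} = 0$
$S{\left(Y,h \right)} = - \frac{6}{11}$ ($S{\left(Y,h \right)} = \frac{0 - 6}{6 + 5} = - \frac{6}{11}$)
$\left(C{\left(11 \right)} + S{\left(6 \cdot 1 + 1,-11 \right)}\right)^{2} = \left(-7 - \frac{6}{11}\right)^{2} = \left(- \frac{83}{11}\right)^{2} = \frac{6889}{121}$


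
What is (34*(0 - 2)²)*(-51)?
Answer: -6936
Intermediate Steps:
(34*(0 - 2)²)*(-51) = (34*(-2)²)*(-51) = (34*4)*(-51) = 136*(-51) = -6936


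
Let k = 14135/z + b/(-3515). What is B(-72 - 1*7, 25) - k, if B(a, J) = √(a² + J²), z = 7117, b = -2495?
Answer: -1226208/454841 + √6866 ≈ 80.165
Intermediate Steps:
B(a, J) = √(J² + a²)
k = 1226208/454841 (k = 14135/7117 - 2495/(-3515) = 14135*(1/7117) - 2495*(-1/3515) = 1285/647 + 499/703 = 1226208/454841 ≈ 2.6959)
B(-72 - 1*7, 25) - k = √(25² + (-72 - 1*7)²) - 1*1226208/454841 = √(625 + (-72 - 7)²) - 1226208/454841 = √(625 + (-79)²) - 1226208/454841 = √(625 + 6241) - 1226208/454841 = √6866 - 1226208/454841 = -1226208/454841 + √6866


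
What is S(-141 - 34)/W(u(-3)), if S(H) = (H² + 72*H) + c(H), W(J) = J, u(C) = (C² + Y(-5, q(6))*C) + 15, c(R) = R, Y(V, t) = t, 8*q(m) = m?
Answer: 23800/29 ≈ 820.69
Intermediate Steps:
q(m) = m/8
u(C) = 15 + C² + 3*C/4 (u(C) = (C² + ((⅛)*6)*C) + 15 = (C² + 3*C/4) + 15 = 15 + C² + 3*C/4)
S(H) = H² + 73*H (S(H) = (H² + 72*H) + H = H² + 73*H)
S(-141 - 34)/W(u(-3)) = ((-141 - 34)*(73 + (-141 - 34)))/(15 + (-3)² + (¾)*(-3)) = (-175*(73 - 175))/(15 + 9 - 9/4) = (-175*(-102))/(87/4) = 17850*(4/87) = 23800/29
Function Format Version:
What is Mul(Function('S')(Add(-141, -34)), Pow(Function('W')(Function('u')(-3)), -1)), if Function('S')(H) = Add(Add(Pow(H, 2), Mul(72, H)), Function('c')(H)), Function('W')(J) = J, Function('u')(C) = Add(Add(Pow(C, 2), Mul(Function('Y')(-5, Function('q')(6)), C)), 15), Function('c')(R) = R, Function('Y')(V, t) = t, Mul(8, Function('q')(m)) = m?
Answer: Rational(23800, 29) ≈ 820.69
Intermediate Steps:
Function('q')(m) = Mul(Rational(1, 8), m)
Function('u')(C) = Add(15, Pow(C, 2), Mul(Rational(3, 4), C)) (Function('u')(C) = Add(Add(Pow(C, 2), Mul(Mul(Rational(1, 8), 6), C)), 15) = Add(Add(Pow(C, 2), Mul(Rational(3, 4), C)), 15) = Add(15, Pow(C, 2), Mul(Rational(3, 4), C)))
Function('S')(H) = Add(Pow(H, 2), Mul(73, H)) (Function('S')(H) = Add(Add(Pow(H, 2), Mul(72, H)), H) = Add(Pow(H, 2), Mul(73, H)))
Mul(Function('S')(Add(-141, -34)), Pow(Function('W')(Function('u')(-3)), -1)) = Mul(Mul(Add(-141, -34), Add(73, Add(-141, -34))), Pow(Add(15, Pow(-3, 2), Mul(Rational(3, 4), -3)), -1)) = Mul(Mul(-175, Add(73, -175)), Pow(Add(15, 9, Rational(-9, 4)), -1)) = Mul(Mul(-175, -102), Pow(Rational(87, 4), -1)) = Mul(17850, Rational(4, 87)) = Rational(23800, 29)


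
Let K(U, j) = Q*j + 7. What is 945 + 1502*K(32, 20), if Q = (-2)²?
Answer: 131619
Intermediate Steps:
Q = 4
K(U, j) = 7 + 4*j (K(U, j) = 4*j + 7 = 7 + 4*j)
945 + 1502*K(32, 20) = 945 + 1502*(7 + 4*20) = 945 + 1502*(7 + 80) = 945 + 1502*87 = 945 + 130674 = 131619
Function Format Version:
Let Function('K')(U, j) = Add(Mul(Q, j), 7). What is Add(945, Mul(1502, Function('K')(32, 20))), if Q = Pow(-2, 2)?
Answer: 131619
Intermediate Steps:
Q = 4
Function('K')(U, j) = Add(7, Mul(4, j)) (Function('K')(U, j) = Add(Mul(4, j), 7) = Add(7, Mul(4, j)))
Add(945, Mul(1502, Function('K')(32, 20))) = Add(945, Mul(1502, Add(7, Mul(4, 20)))) = Add(945, Mul(1502, Add(7, 80))) = Add(945, Mul(1502, 87)) = Add(945, 130674) = 131619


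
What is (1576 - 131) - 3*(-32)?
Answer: 1541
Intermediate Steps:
(1576 - 131) - 3*(-32) = 1445 + 96 = 1541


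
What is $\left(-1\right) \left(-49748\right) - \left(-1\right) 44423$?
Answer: $94171$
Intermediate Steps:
$\left(-1\right) \left(-49748\right) - \left(-1\right) 44423 = 49748 - -44423 = 49748 + 44423 = 94171$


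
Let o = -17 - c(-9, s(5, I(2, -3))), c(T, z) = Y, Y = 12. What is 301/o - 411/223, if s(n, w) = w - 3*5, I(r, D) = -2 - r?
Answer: -79042/6467 ≈ -12.222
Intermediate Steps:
s(n, w) = -15 + w (s(n, w) = w - 15 = -15 + w)
c(T, z) = 12
o = -29 (o = -17 - 1*12 = -17 - 12 = -29)
301/o - 411/223 = 301/(-29) - 411/223 = 301*(-1/29) - 411*1/223 = -301/29 - 411/223 = -79042/6467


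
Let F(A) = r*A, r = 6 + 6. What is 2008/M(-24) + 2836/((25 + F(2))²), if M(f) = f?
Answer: -594143/7203 ≈ -82.485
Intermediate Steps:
r = 12
F(A) = 12*A
2008/M(-24) + 2836/((25 + F(2))²) = 2008/(-24) + 2836/((25 + 12*2)²) = 2008*(-1/24) + 2836/((25 + 24)²) = -251/3 + 2836/(49²) = -251/3 + 2836/2401 = -594143/7203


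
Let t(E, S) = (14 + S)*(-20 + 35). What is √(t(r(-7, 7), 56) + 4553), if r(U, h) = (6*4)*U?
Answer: √5603 ≈ 74.853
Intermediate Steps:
r(U, h) = 24*U
t(E, S) = 210 + 15*S (t(E, S) = (14 + S)*15 = 210 + 15*S)
√(t(r(-7, 7), 56) + 4553) = √((210 + 15*56) + 4553) = √((210 + 840) + 4553) = √(1050 + 4553) = √5603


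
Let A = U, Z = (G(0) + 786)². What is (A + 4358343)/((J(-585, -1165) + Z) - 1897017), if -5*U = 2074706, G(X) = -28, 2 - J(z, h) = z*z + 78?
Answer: -1516693/640290 ≈ -2.3688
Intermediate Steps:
J(z, h) = -76 - z² (J(z, h) = 2 - (z*z + 78) = 2 - (z² + 78) = 2 - (78 + z²) = 2 + (-78 - z²) = -76 - z²)
Z = 574564 (Z = (-28 + 786)² = 758² = 574564)
U = -2074706/5 (U = -⅕*2074706 = -2074706/5 ≈ -4.1494e+5)
A = -2074706/5 ≈ -4.1494e+5
(A + 4358343)/((J(-585, -1165) + Z) - 1897017) = (-2074706/5 + 4358343)/(((-76 - 1*(-585)²) + 574564) - 1897017) = 19717009/(5*(((-76 - 1*342225) + 574564) - 1897017)) = 19717009/(5*(((-76 - 342225) + 574564) - 1897017)) = 19717009/(5*((-342301 + 574564) - 1897017)) = 19717009/(5*(232263 - 1897017)) = (19717009/5)/(-1664754) = (19717009/5)*(-1/1664754) = -1516693/640290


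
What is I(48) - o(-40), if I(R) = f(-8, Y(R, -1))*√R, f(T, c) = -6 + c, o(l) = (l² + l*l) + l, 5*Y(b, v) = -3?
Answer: -3160 - 132*√3/5 ≈ -3205.7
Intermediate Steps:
Y(b, v) = -⅗ (Y(b, v) = (⅕)*(-3) = -⅗)
o(l) = l + 2*l² (o(l) = (l² + l²) + l = 2*l² + l = l + 2*l²)
I(R) = -33*√R/5 (I(R) = (-6 - ⅗)*√R = -33*√R/5)
I(48) - o(-40) = -132*√3/5 - (-40)*(1 + 2*(-40)) = -132*√3/5 - (-40)*(1 - 80) = -132*√3/5 - (-40)*(-79) = -132*√3/5 - 1*3160 = -132*√3/5 - 3160 = -3160 - 132*√3/5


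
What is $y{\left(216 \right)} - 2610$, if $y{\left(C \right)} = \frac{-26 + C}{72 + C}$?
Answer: $- \frac{375745}{144} \approx -2609.3$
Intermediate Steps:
$y{\left(C \right)} = \frac{-26 + C}{72 + C}$
$y{\left(216 \right)} - 2610 = \frac{-26 + 216}{72 + 216} - 2610 = \frac{1}{288} \cdot 190 - 2610 = \frac{95}{144} - 2610 = - \frac{375745}{144}$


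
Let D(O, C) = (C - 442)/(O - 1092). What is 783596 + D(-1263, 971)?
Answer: 1845368051/2355 ≈ 7.8360e+5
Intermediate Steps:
D(O, C) = (-442 + C)/(-1092 + O)
783596 + D(-1263, 971) = 783596 + (-442 + 971)/(-1092 - 1263) = 783596 + 529/(-2355) = 783596 - 1/2355*529 = 783596 - 529/2355 = 1845368051/2355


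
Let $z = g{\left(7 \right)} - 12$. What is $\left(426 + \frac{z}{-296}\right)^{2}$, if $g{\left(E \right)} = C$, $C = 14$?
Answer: $\frac{3974924209}{21904} \approx 1.8147 \cdot 10^{5}$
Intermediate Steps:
$g{\left(E \right)} = 14$
$z = 2$ ($z = 14 - 12 = 2$)
$\left(426 + \frac{z}{-296}\right)^{2} = \left(426 + \frac{2}{-296}\right)^{2} = \left(426 + 2 \left(- \frac{1}{296}\right)\right)^{2} = \left(426 - \frac{1}{148}\right)^{2} = \left(\frac{63047}{148}\right)^{2} = \frac{3974924209}{21904}$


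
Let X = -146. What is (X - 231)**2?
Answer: 142129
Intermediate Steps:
(X - 231)**2 = (-146 - 231)**2 = (-377)**2 = 142129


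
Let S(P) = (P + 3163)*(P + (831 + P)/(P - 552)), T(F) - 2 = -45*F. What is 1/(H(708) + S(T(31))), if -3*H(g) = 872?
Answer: -1167/2877109234 ≈ -4.0562e-7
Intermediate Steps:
H(g) = -872/3 (H(g) = -⅓*872 = -872/3)
T(F) = 2 - 45*F
S(P) = (3163 + P)*(P + (831 + P)/(-552 + P))
1/(H(708) + S(T(31))) = 1/(-872/3 + (2628453 + (2 - 45*31)³ - 1741982*(2 - 45*31) + 2612*(2 - 45*31)²)/(-552 + (2 - 45*31))) = 1/(-872/3 + (2628453 + (2 - 1395)³ - 1741982*(2 - 1395) + 2612*(2 - 1395)²)/(-552 + (2 - 1395))) = 1/(-872/3 + (2628453 + (-1393)³ - 1741982*(-1393) + 2612*(-1393)²)/(-552 - 1393)) = 1/(-872/3 + (2628453 - 2703045457 + 2426580926 + 2612*1940449)/(-1945)) = 1/(-872/3 - (2628453 - 2703045457 + 2426580926 + 5068452788)/1945) = 1/(-872/3 - 1/1945*4794616710) = 1/(-872/3 - 958923342/389) = 1/(-2877109234/1167) = -1167/2877109234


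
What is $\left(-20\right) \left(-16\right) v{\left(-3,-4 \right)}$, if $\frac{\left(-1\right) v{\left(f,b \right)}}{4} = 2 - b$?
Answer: $-7680$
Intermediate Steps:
$v{\left(f,b \right)} = -8 + 4 b$ ($v{\left(f,b \right)} = - 4 \left(2 - b\right) = -8 + 4 b$)
$\left(-20\right) \left(-16\right) v{\left(-3,-4 \right)} = \left(-20\right) \left(-16\right) \left(-8 + 4 \left(-4\right)\right) = 320 \left(-8 - 16\right) = 320 \left(-24\right) = -7680$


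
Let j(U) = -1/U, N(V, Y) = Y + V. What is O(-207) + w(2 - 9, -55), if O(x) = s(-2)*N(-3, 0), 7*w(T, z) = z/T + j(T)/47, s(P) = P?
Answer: 16404/2303 ≈ 7.1229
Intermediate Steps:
N(V, Y) = V + Y
w(T, z) = -1/(329*T) + z/(7*T) (w(T, z) = (z/T - 1/T/47)/7 = (z/T - 1/T*(1/47))/7 = (z/T - 1/(47*T))/7 = (-1/(47*T) + z/T)/7 = -1/(329*T) + z/(7*T))
O(x) = 6 (O(x) = -2*(-3 + 0) = -2*(-3) = 6)
O(-207) + w(2 - 9, -55) = 6 + (-1 + 47*(-55))/(329*(2 - 9)) = 6 + (1/329)*(-1 - 2585)/(-7) = 6 + (1/329)*(-⅐)*(-2586) = 6 + 2586/2303 = 16404/2303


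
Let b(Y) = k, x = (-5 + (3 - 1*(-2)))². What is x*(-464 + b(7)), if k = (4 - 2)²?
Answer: 0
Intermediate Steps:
k = 4 (k = 2² = 4)
x = 0 (x = (-5 + (3 + 2))² = (-5 + 5)² = 0² = 0)
b(Y) = 4
x*(-464 + b(7)) = 0*(-464 + 4) = 0*(-460) = 0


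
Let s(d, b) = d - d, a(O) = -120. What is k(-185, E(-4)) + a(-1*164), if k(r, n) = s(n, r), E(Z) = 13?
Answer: -120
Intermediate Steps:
s(d, b) = 0
k(r, n) = 0
k(-185, E(-4)) + a(-1*164) = 0 - 120 = -120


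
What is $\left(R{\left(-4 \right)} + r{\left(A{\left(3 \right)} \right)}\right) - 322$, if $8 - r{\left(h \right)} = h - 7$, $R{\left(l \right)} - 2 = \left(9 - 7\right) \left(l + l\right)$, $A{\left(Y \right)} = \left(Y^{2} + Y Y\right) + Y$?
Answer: $-342$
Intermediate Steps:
$A{\left(Y \right)} = Y + 2 Y^{2}$ ($A{\left(Y \right)} = \left(Y^{2} + Y^{2}\right) + Y = 2 Y^{2} + Y = Y + 2 Y^{2}$)
$R{\left(l \right)} = 2 + 4 l$ ($R{\left(l \right)} = 2 + \left(9 - 7\right) \left(l + l\right) = 2 + 2 \cdot 2 l = 2 + 4 l$)
$r{\left(h \right)} = 15 - h$ ($r{\left(h \right)} = 8 - \left(h - 7\right) = 8 - \left(-7 + h\right) = 15 - h$)
$\left(R{\left(-4 \right)} + r{\left(A{\left(3 \right)} \right)}\right) - 322 = \left(\left(2 + 4 \left(-4\right)\right) + \left(15 - 3 \left(1 + 2 \cdot 3\right)\right)\right) - 322 = \left(\left(2 - 16\right) + \left(15 - 3 \left(1 + 6\right)\right)\right) - 322 = \left(-14 + \left(15 - 3 \cdot 7\right)\right) - 322 = \left(-14 + \left(15 - 21\right)\right) - 322 = \left(-14 - 6\right) - 322 = -20 - 322 = -342$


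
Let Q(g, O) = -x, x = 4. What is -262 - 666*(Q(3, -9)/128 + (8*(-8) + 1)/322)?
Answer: -40805/368 ≈ -110.88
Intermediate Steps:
Q(g, O) = -4 (Q(g, O) = -1*4 = -4)
-262 - 666*(Q(3, -9)/128 + (8*(-8) + 1)/322) = -262 - 666*(-4/128 + (8*(-8) + 1)/322) = -262 - 666*(-4*1/128 + (-64 + 1)*(1/322)) = -262 - 666*(-1/32 - 63*1/322) = -262 - 666*(-1/32 - 9/46) = -262 - 666*(-167/736) = -262 + 55611/368 = -40805/368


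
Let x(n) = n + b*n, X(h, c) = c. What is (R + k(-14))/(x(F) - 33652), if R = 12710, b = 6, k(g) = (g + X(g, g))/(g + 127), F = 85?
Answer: -159578/415049 ≈ -0.38448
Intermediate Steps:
k(g) = 2*g/(127 + g) (k(g) = (g + g)/(g + 127) = (2*g)/(127 + g) = 2*g/(127 + g))
x(n) = 7*n (x(n) = n + 6*n = 7*n)
(R + k(-14))/(x(F) - 33652) = (12710 + 2*(-14)/(127 - 14))/(7*85 - 33652) = (12710 + 2*(-14)/113)/(595 - 33652) = (12710 + 2*(-14)*(1/113))/(-33057) = (12710 - 28/113)*(-1/33057) = (1436202/113)*(-1/33057) = -159578/415049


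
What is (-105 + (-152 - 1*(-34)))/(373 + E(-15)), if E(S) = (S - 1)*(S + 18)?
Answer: -223/325 ≈ -0.68615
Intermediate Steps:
E(S) = (-1 + S)*(18 + S)
(-105 + (-152 - 1*(-34)))/(373 + E(-15)) = (-105 + (-152 - 1*(-34)))/(373 + (-18 + (-15)**2 + 17*(-15))) = (-105 + (-152 + 34))/(373 + (-18 + 225 - 255)) = (-105 - 118)/(373 - 48) = -223/325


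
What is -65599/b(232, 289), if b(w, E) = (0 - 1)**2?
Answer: -65599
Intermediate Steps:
b(w, E) = 1 (b(w, E) = (-1)**2 = 1)
-65599/b(232, 289) = -65599/1 = -65599*1 = -65599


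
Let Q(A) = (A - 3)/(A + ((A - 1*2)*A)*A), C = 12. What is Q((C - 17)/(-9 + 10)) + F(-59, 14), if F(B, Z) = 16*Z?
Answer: 10082/45 ≈ 224.04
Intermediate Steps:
Q(A) = (-3 + A)/(A + A²*(-2 + A)) (Q(A) = (-3 + A)/(A + ((A - 2)*A)*A) = (-3 + A)/(A + ((-2 + A)*A)*A) = (-3 + A)/(A + (A*(-2 + A))*A) = (-3 + A)/(A + A²*(-2 + A)))
Q((C - 17)/(-9 + 10)) + F(-59, 14) = (-3 + (12 - 17)/(-9 + 10))/((((12 - 17)/(-9 + 10)))*(1 + ((12 - 17)/(-9 + 10))² - 2*(12 - 17)/(-9 + 10))) + 16*14 = (-3 - 5/1)/(((-5/1))*(1 + (-5/1)² - (-10)/1)) + 224 = (-3 - 5*1)/(((-5*1))*(1 + (-5*1)² - (-10))) + 224 = (-3 - 5)/((-5)*(1 + (-5)² - 2*(-5))) + 224 = -⅕*(-8)/(1 + 25 + 10) + 224 = -⅕*(-8)/36 + 224 = -⅕*1/36*(-8) + 224 = 2/45 + 224 = 10082/45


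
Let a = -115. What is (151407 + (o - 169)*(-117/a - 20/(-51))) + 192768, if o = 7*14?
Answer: 2017999418/5865 ≈ 3.4408e+5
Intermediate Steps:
o = 98
(151407 + (o - 169)*(-117/a - 20/(-51))) + 192768 = (151407 + (98 - 169)*(-117/(-115) - 20/(-51))) + 192768 = (151407 - 71*(-117*(-1/115) - 20*(-1/51))) + 192768 = (151407 - 71*(117/115 + 20/51)) + 192768 = (151407 - 71*8267/5865) + 192768 = (151407 - 586957/5865) + 192768 = 887415098/5865 + 192768 = 2017999418/5865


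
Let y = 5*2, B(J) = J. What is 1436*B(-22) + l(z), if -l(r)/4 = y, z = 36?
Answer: -31632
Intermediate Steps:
y = 10
l(r) = -40 (l(r) = -4*10 = -40)
1436*B(-22) + l(z) = 1436*(-22) - 40 = -31592 - 40 = -31632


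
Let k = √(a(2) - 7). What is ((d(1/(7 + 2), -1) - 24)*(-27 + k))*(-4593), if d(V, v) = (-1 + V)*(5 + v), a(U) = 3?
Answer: -3417192 + 759376*I/3 ≈ -3.4172e+6 + 2.5313e+5*I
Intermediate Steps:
k = 2*I (k = √(3 - 7) = √(-4) = 2*I ≈ 2.0*I)
((d(1/(7 + 2), -1) - 24)*(-27 + k))*(-4593) = (((-5 - 1*(-1) + 5/(7 + 2) - 1/(7 + 2)) - 24)*(-27 + 2*I))*(-4593) = (((-5 + 1 + 5/9 - 1/9) - 24)*(-27 + 2*I))*(-4593) = (((-5 + 1 + 5*(⅑) + (⅑)*(-1)) - 24)*(-27 + 2*I))*(-4593) = (((-5 + 1 + 5/9 - ⅑) - 24)*(-27 + 2*I))*(-4593) = ((-32/9 - 24)*(-27 + 2*I))*(-4593) = -248*(-27 + 2*I)/9*(-4593) = (744 - 496*I/9)*(-4593) = -3417192 + 759376*I/3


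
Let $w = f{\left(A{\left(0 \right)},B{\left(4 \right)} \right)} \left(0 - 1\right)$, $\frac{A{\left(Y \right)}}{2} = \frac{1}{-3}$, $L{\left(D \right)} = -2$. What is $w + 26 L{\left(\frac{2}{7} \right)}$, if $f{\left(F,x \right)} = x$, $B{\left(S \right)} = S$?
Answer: $-56$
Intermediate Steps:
$A{\left(Y \right)} = - \frac{2}{3}$ ($A{\left(Y \right)} = \frac{2}{-3} = 2 \left(- \frac{1}{3}\right) = - \frac{2}{3}$)
$w = -4$ ($w = 4 \left(0 - 1\right) = 4 \left(-1\right) = -4$)
$w + 26 L{\left(\frac{2}{7} \right)} = -4 + 26 \left(-2\right) = -4 - 52 = -56$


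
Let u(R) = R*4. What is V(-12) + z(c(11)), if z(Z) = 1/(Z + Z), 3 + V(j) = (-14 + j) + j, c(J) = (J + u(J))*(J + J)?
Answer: -99219/2420 ≈ -41.000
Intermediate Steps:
u(R) = 4*R
c(J) = 10*J² (c(J) = (J + 4*J)*(J + J) = (5*J)*(2*J) = 10*J²)
V(j) = -17 + 2*j (V(j) = -3 + ((-14 + j) + j) = -3 + (-14 + 2*j) = -17 + 2*j)
z(Z) = 1/(2*Z)
V(-12) + z(c(11)) = (-17 + 2*(-12)) + 1/(2*((10*11²))) = (-17 - 24) + 1/(2*((10*121))) = -41 + (½)/1210 = -41 + (½)*(1/1210) = -41 + 1/2420 = -99219/2420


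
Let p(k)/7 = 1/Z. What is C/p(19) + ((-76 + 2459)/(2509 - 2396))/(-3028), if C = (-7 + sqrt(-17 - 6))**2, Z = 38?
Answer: 338041351/2395148 - 76*I*sqrt(23) ≈ 141.14 - 364.48*I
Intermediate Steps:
C = (-7 + I*sqrt(23))**2 (C = (-7 + sqrt(-23))**2 = (-7 + I*sqrt(23))**2 ≈ 26.0 - 67.142*I)
p(k) = 7/38
C/p(19) + ((-76 + 2459)/(2509 - 2396))/(-3028) = (7 - I*sqrt(23))**2/(7/38) + ((-76 + 2459)/(2509 - 2396))/(-3028) = (7 - I*sqrt(23))**2*(38/7) + (2383/113)*(-1/3028) = 38*(7 - I*sqrt(23))**2/7 + (2383*(1/113))*(-1/3028) = 38*(7 - I*sqrt(23))**2/7 + (2383/113)*(-1/3028) = 38*(7 - I*sqrt(23))**2/7 - 2383/342164 = -2383/342164 + 38*(7 - I*sqrt(23))**2/7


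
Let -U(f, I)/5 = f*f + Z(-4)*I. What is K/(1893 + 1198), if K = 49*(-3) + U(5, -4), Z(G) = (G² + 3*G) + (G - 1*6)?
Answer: -392/3091 ≈ -0.12682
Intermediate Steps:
Z(G) = -6 + G² + 4*G (Z(G) = (G² + 3*G) + (G - 6) = (G² + 3*G) + (-6 + G) = -6 + G² + 4*G)
U(f, I) = -5*f² + 30*I (U(f, I) = -5*(f*f + (-6 + (-4)² + 4*(-4))*I) = -5*(f² + (-6 + 16 - 16)*I) = -5*(f² - 6*I) = -5*f² + 30*I)
K = -392 (K = 49*(-3) + (-5*5² + 30*(-4)) = -147 + (-5*25 - 120) = -147 + (-125 - 120) = -147 - 245 = -392)
K/(1893 + 1198) = -392/(1893 + 1198) = -392/3091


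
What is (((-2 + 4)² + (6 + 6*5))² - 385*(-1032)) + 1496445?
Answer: 1895365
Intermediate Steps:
(((-2 + 4)² + (6 + 6*5))² - 385*(-1032)) + 1496445 = ((2² + (6 + 30))² + 397320) + 1496445 = ((4 + 36)² + 397320) + 1496445 = (40² + 397320) + 1496445 = (1600 + 397320) + 1496445 = 398920 + 1496445 = 1895365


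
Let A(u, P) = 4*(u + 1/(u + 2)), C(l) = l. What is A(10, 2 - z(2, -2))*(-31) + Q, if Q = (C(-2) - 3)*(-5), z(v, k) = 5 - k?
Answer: -3676/3 ≈ -1225.3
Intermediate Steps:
Q = 25 (Q = (-2 - 3)*(-5) = -5*(-5) = 25)
A(u, P) = 4*u + 4/(2 + u) (A(u, P) = 4*(u + 1/(2 + u)) = 4*u + 4/(2 + u))
A(10, 2 - z(2, -2))*(-31) + Q = (4*(1 + 10² + 2*10)/(2 + 10))*(-31) + 25 = (4*(1 + 100 + 20)/12)*(-31) + 25 = (4*(1/12)*121)*(-31) + 25 = (121/3)*(-31) + 25 = -3751/3 + 25 = -3676/3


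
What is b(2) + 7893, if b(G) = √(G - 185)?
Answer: 7893 + I*√183 ≈ 7893.0 + 13.528*I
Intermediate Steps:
b(G) = √(-185 + G)
b(2) + 7893 = √(-185 + 2) + 7893 = √(-183) + 7893 = I*√183 + 7893 = 7893 + I*√183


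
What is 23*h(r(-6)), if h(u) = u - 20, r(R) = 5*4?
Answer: 0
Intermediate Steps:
r(R) = 20
h(u) = -20 + u
23*h(r(-6)) = 23*(-20 + 20) = 23*0 = 0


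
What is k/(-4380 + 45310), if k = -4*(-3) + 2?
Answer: 7/20465 ≈ 0.00034205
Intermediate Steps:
k = 14 (k = 12 + 2 = 14)
k/(-4380 + 45310) = 14/(-4380 + 45310) = 14/40930 = (1/40930)*14 = 7/20465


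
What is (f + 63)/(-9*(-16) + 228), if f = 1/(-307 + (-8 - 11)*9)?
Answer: 30113/177816 ≈ 0.16935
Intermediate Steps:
f = -1/478 (f = 1/(-307 - 19*9) = 1/(-307 - 171) = 1/(-478) = -1/478 ≈ -0.0020920)
(f + 63)/(-9*(-16) + 228) = (-1/478 + 63)/(-9*(-16) + 228) = 30113/(478*(144 + 228)) = (30113/478)/372 = (30113/478)*(1/372) = 30113/177816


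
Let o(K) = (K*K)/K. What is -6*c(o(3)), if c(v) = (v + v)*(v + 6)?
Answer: -324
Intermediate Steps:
o(K) = K (o(K) = K²/K = K)
c(v) = 2*v*(6 + v) (c(v) = (2*v)*(6 + v) = 2*v*(6 + v))
-6*c(o(3)) = -12*3*(6 + 3) = -12*3*9 = -6*54 = -324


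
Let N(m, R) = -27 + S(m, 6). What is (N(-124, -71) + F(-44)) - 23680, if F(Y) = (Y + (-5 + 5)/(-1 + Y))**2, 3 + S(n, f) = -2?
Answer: -21776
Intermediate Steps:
S(n, f) = -5 (S(n, f) = -3 - 2 = -5)
F(Y) = Y**2 (F(Y) = (Y + 0/(-1 + Y))**2 = (Y + 0)**2 = Y**2)
N(m, R) = -32 (N(m, R) = -27 - 5 = -32)
(N(-124, -71) + F(-44)) - 23680 = (-32 + (-44)**2) - 23680 = (-32 + 1936) - 23680 = 1904 - 23680 = -21776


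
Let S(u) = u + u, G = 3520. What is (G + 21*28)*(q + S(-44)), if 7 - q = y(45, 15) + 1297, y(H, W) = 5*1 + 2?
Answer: -5689580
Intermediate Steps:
y(H, W) = 7 (y(H, W) = 5 + 2 = 7)
S(u) = 2*u
q = -1297 (q = 7 - (7 + 1297) = 7 - 1*1304 = 7 - 1304 = -1297)
(G + 21*28)*(q + S(-44)) = (3520 + 21*28)*(-1297 + 2*(-44)) = (3520 + 588)*(-1297 - 88) = 4108*(-1385) = -5689580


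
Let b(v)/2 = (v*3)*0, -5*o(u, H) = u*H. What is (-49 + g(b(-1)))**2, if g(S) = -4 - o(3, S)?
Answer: 2809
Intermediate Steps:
o(u, H) = -H*u/5 (o(u, H) = -u*H/5 = -H*u/5)
b(v) = 0 (b(v) = 2*((v*3)*0) = 2*((3*v)*0) = 2*0 = 0)
g(S) = -4 + 3*S/5 (g(S) = -4 - (-1)*S*3/5 = -4 - (-3)*S/5 = -4 + 3*S/5)
(-49 + g(b(-1)))**2 = (-49 + (-4 + (3/5)*0))**2 = (-49 + (-4 + 0))**2 = (-49 - 4)**2 = (-53)**2 = 2809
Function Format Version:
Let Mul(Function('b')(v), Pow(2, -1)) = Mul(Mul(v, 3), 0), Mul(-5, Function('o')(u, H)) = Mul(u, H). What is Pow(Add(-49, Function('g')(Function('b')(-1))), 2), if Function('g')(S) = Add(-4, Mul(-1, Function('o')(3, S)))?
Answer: 2809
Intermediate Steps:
Function('o')(u, H) = Mul(Rational(-1, 5), H, u) (Function('o')(u, H) = Mul(Rational(-1, 5), Mul(u, H)) = Mul(Rational(-1, 5), Mul(H, u)) = Mul(Rational(-1, 5), H, u))
Function('b')(v) = 0 (Function('b')(v) = Mul(2, Mul(Mul(v, 3), 0)) = Mul(2, Mul(Mul(3, v), 0)) = Mul(2, 0) = 0)
Function('g')(S) = Add(-4, Mul(Rational(3, 5), S)) (Function('g')(S) = Add(-4, Mul(-1, Mul(Rational(-1, 5), S, 3))) = Add(-4, Mul(-1, Mul(Rational(-3, 5), S))) = Add(-4, Mul(Rational(3, 5), S)))
Pow(Add(-49, Function('g')(Function('b')(-1))), 2) = Pow(Add(-49, Add(-4, Mul(Rational(3, 5), 0))), 2) = Pow(Add(-49, Add(-4, 0)), 2) = Pow(Add(-49, -4), 2) = Pow(-53, 2) = 2809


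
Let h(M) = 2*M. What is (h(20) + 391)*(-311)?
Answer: -134041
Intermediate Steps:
(h(20) + 391)*(-311) = (2*20 + 391)*(-311) = (40 + 391)*(-311) = 431*(-311) = -134041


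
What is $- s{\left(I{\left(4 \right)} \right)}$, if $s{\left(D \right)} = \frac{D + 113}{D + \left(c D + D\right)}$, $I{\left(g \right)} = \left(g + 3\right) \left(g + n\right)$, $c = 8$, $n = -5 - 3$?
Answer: $\frac{17}{56} \approx 0.30357$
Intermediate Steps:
$n = -8$
$I{\left(g \right)} = \left(-8 + g\right) \left(3 + g\right)$ ($I{\left(g \right)} = \left(g + 3\right) \left(g - 8\right) = \left(3 + g\right) \left(-8 + g\right) = \left(-8 + g\right) \left(3 + g\right)$)
$s{\left(D \right)} = \frac{113 + D}{10 D}$ ($s{\left(D \right)} = \frac{D + 113}{D + \left(8 D + D\right)} = \frac{113 + D}{D + 9 D} = \frac{113 + D}{10 D}$)
$- s{\left(I{\left(4 \right)} \right)} = - \frac{113 - \left(44 - 16\right)}{10 \left(-24 + 4^{2} - 20\right)} = - \frac{113 - 28}{10 \left(-24 + 16 - 20\right)} = - \frac{113 - 28}{10 \left(-28\right)} = - \frac{\left(-1\right) 85}{10 \cdot 28} = \left(-1\right) \left(- \frac{17}{56}\right) = \frac{17}{56}$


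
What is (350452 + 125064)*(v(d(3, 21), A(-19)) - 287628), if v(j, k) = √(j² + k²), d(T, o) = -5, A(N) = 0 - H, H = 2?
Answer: -136771716048 + 475516*√29 ≈ -1.3677e+11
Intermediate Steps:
A(N) = -2 (A(N) = 0 - 1*2 = 0 - 2 = -2)
(350452 + 125064)*(v(d(3, 21), A(-19)) - 287628) = (350452 + 125064)*(√((-5)² + (-2)²) - 287628) = 475516*(√(25 + 4) - 287628) = 475516*(√29 - 287628) = 475516*(-287628 + √29) = -136771716048 + 475516*√29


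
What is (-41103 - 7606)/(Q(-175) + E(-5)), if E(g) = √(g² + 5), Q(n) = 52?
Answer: -1266434/1337 + 48709*√30/2674 ≈ -847.45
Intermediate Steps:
E(g) = √(5 + g²)
(-41103 - 7606)/(Q(-175) + E(-5)) = (-41103 - 7606)/(52 + √(5 + (-5)²)) = -48709/(52 + √(5 + 25)) = -48709/(52 + √30)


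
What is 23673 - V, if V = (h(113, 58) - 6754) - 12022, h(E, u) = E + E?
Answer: 42223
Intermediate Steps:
h(E, u) = 2*E
V = -18550 (V = (2*113 - 6754) - 12022 = (226 - 6754) - 12022 = -6528 - 12022 = -18550)
23673 - V = 23673 - 1*(-18550) = 23673 + 18550 = 42223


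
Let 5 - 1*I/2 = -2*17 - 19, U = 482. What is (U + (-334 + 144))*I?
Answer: 33872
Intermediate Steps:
I = 116 (I = 10 - 2*(-2*17 - 19) = 10 - 2*(-34 - 19) = 10 - 2*(-53) = 10 + 106 = 116)
(U + (-334 + 144))*I = (482 + (-334 + 144))*116 = (482 - 190)*116 = 292*116 = 33872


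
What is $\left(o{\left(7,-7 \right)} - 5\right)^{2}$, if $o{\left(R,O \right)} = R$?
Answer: $4$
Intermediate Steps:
$\left(o{\left(7,-7 \right)} - 5\right)^{2} = \left(7 - 5\right)^{2} = 2^{2} = 4$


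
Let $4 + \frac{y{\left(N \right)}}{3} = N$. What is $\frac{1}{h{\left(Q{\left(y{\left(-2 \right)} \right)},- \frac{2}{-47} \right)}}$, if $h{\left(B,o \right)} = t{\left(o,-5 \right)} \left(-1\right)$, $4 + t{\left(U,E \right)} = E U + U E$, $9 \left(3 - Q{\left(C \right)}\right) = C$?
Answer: $\frac{47}{208} \approx 0.22596$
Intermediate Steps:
$y{\left(N \right)} = -12 + 3 N$
$Q{\left(C \right)} = 3 - \frac{C}{9}$
$t{\left(U,E \right)} = -4 + 2 E U$ ($t{\left(U,E \right)} = -4 + \left(E U + U E\right) = -4 + \left(E U + E U\right) = -4 + 2 E U$)
$h{\left(B,o \right)} = 4 + 10 o$ ($h{\left(B,o \right)} = \left(-4 + 2 \left(-5\right) o\right) \left(-1\right) = \left(-4 - 10 o\right) \left(-1\right) = 4 + 10 o$)
$\frac{1}{h{\left(Q{\left(y{\left(-2 \right)} \right)},- \frac{2}{-47} \right)}} = \frac{1}{4 + 10 \left(- \frac{2}{-47}\right)} = \frac{1}{4 + 10 \left(\left(-2\right) \left(- \frac{1}{47}\right)\right)} = \frac{1}{4 + 10 \cdot \frac{2}{47}} = \frac{1}{4 + \frac{20}{47}} = \frac{1}{\frac{208}{47}} = \frac{47}{208}$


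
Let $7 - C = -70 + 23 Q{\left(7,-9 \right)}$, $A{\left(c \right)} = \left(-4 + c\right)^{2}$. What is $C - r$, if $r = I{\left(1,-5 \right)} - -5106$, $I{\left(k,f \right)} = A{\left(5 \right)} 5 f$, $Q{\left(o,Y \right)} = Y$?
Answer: $-4797$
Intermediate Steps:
$I{\left(k,f \right)} = 5 f$ ($I{\left(k,f \right)} = \left(-4 + 5\right)^{2} \cdot 5 f = 1^{2} \cdot 5 f = 1 \cdot 5 f = 5 f$)
$r = 5081$ ($r = 5 \left(-5\right) - -5106 = -25 + 5106 = 5081$)
$C = 284$ ($C = 7 - \left(-70 + 23 \left(-9\right)\right) = 7 - \left(-70 - 207\right) = 7 - -277 = 7 + 277 = 284$)
$C - r = 284 - 5081 = -4797$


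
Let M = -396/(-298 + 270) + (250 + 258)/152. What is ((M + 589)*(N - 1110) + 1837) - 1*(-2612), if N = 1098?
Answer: -376233/133 ≈ -2828.8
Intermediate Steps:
M = 4651/266 (M = -396/(-28) + 508*(1/152) = -396*(-1/28) + 127/38 = 99/7 + 127/38 = 4651/266 ≈ 17.485)
((M + 589)*(N - 1110) + 1837) - 1*(-2612) = ((4651/266 + 589)*(1098 - 1110) + 1837) - 1*(-2612) = ((161325/266)*(-12) + 1837) + 2612 = (-967950/133 + 1837) + 2612 = -723629/133 + 2612 = -376233/133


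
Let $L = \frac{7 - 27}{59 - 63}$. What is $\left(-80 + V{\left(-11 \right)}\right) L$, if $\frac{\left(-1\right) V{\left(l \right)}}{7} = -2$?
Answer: $-330$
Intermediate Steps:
$L = 5$ ($L = - \frac{20}{-4} = \left(-20\right) \left(- \frac{1}{4}\right) = 5$)
$V{\left(l \right)} = 14$ ($V{\left(l \right)} = \left(-7\right) \left(-2\right) = 14$)
$\left(-80 + V{\left(-11 \right)}\right) L = \left(-80 + 14\right) 5 = \left(-66\right) 5 = -330$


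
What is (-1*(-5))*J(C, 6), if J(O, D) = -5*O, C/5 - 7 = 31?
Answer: -4750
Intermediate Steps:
C = 190 (C = 35 + 5*31 = 35 + 155 = 190)
(-1*(-5))*J(C, 6) = (-1*(-5))*(-5*190) = 5*(-950) = -4750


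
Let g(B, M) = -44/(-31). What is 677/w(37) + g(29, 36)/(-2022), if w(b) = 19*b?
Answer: 21202391/22032723 ≈ 0.96231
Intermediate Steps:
g(B, M) = 44/31 (g(B, M) = -44*(-1/31) = 44/31)
677/w(37) + g(29, 36)/(-2022) = 677/((19*37)) + (44/31)/(-2022) = 677/703 + (44/31)*(-1/2022) = 677*(1/703) - 22/31341 = 677/703 - 22/31341 = 21202391/22032723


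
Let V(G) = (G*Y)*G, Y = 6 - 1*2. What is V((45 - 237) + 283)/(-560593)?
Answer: -33124/560593 ≈ -0.059087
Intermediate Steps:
Y = 4 (Y = 6 - 2 = 4)
V(G) = 4*G² (V(G) = (G*4)*G = (4*G)*G = 4*G²)
V((45 - 237) + 283)/(-560593) = (4*((45 - 237) + 283)²)/(-560593) = (4*(-192 + 283)²)*(-1/560593) = (4*91²)*(-1/560593) = (4*8281)*(-1/560593) = 33124*(-1/560593) = -33124/560593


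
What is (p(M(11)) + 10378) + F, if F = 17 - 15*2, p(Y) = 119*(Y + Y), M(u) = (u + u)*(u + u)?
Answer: 125557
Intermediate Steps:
M(u) = 4*u² (M(u) = (2*u)*(2*u) = 4*u²)
p(Y) = 238*Y (p(Y) = 119*(2*Y) = 238*Y)
F = -13 (F = 17 - 30 = -13)
(p(M(11)) + 10378) + F = (238*(4*11²) + 10378) - 13 = (238*(4*121) + 10378) - 13 = (238*484 + 10378) - 13 = (115192 + 10378) - 13 = 125570 - 13 = 125557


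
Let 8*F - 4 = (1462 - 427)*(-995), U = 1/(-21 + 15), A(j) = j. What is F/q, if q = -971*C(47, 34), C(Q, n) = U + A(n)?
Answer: 3089463/788452 ≈ 3.9184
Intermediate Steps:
U = -⅙ (U = 1/(-6) = -⅙ ≈ -0.16667)
C(Q, n) = -⅙ + n
F = -1029821/8 (F = ½ + ((1462 - 427)*(-995))/8 = ½ + (1035*(-995))/8 = ½ + (⅛)*(-1029825) = ½ - 1029825/8 = -1029821/8 ≈ -1.2873e+5)
q = -197113/6 (q = -971*(-⅙ + 34) = -971*203/6 = -197113/6 ≈ -32852.)
F/q = -1029821/(8*(-197113/6)) = -1029821/8*(-6/197113) = 3089463/788452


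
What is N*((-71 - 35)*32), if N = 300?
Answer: -1017600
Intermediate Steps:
N*((-71 - 35)*32) = 300*((-71 - 35)*32) = 300*(-106*32) = 300*(-3392) = -1017600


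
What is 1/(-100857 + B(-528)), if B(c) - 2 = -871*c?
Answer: 1/359033 ≈ 2.7853e-6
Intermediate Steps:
B(c) = 2 - 871*c
1/(-100857 + B(-528)) = 1/(-100857 + (2 - 871*(-528))) = 1/(-100857 + (2 + 459888)) = 1/(-100857 + 459890) = 1/359033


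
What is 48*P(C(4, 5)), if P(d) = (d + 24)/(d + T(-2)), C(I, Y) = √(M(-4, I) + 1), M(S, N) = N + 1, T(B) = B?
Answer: 1296 + 624*√6 ≈ 2824.5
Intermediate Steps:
M(S, N) = 1 + N
C(I, Y) = √(2 + I) (C(I, Y) = √((1 + I) + 1) = √(2 + I))
P(d) = (24 + d)/(-2 + d) (P(d) = (d + 24)/(d - 2) = (24 + d)/(-2 + d))
48*P(C(4, 5)) = 48*((24 + √(2 + 4))/(-2 + √(2 + 4))) = 48*((24 + √6)/(-2 + √6)) = 48*(24 + √6)/(-2 + √6)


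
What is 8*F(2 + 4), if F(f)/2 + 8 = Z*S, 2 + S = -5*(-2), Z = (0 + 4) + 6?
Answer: 1152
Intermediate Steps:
Z = 10 (Z = 4 + 6 = 10)
S = 8 (S = -2 - 5*(-2) = -2 + 10 = 8)
F(f) = 144 (F(f) = -16 + 2*(10*8) = -16 + 2*80 = -16 + 160 = 144)
8*F(2 + 4) = 8*144 = 1152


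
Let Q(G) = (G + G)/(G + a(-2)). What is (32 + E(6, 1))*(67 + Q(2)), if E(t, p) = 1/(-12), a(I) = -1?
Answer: 27193/12 ≈ 2266.1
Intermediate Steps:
E(t, p) = -1/12
Q(G) = 2*G/(-1 + G) (Q(G) = (G + G)/(G - 1) = (2*G)/(-1 + G) = 2*G/(-1 + G))
(32 + E(6, 1))*(67 + Q(2)) = (32 - 1/12)*(67 + 2*2/(-1 + 2)) = 383*(67 + 2*2/1)/12 = 383*(67 + 2*2*1)/12 = 383*(67 + 4)/12 = (383/12)*71 = 27193/12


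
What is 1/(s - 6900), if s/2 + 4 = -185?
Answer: -1/7278 ≈ -0.00013740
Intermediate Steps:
s = -378 (s = -8 + 2*(-185) = -8 - 370 = -378)
1/(s - 6900) = 1/(-378 - 6900) = 1/(-7278) = -1/7278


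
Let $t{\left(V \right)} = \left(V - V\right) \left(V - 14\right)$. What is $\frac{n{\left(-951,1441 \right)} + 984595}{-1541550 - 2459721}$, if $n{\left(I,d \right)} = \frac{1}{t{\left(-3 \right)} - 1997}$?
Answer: $- \frac{24889066}{101146053} \approx -0.24607$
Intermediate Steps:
$t{\left(V \right)} = 0$ ($t{\left(V \right)} = 0 \left(-14 + V\right) = 0$)
$n{\left(I,d \right)} = - \frac{1}{1997}$ ($n{\left(I,d \right)} = \frac{1}{0 - 1997} = \frac{1}{-1997} = - \frac{1}{1997}$)
$\frac{n{\left(-951,1441 \right)} + 984595}{-1541550 - 2459721} = \frac{- \frac{1}{1997} + 984595}{-1541550 - 2459721} = \frac{1966236214}{1997 \left(-4001271\right)} = \frac{1966236214}{1997} \left(- \frac{1}{4001271}\right) = - \frac{24889066}{101146053}$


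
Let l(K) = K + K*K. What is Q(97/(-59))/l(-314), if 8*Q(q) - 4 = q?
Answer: 139/46389104 ≈ 2.9964e-6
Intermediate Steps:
Q(q) = 1/2 + q/8
l(K) = K + K**2
Q(97/(-59))/l(-314) = (1/2 + (97/(-59))/8)/((-314*(1 - 314))) = (1/2 + (97*(-1/59))/8)/((-314*(-313))) = (1/2 + (1/8)*(-97/59))/98282 = (1/2 - 97/472)*(1/98282) = (139/472)*(1/98282) = 139/46389104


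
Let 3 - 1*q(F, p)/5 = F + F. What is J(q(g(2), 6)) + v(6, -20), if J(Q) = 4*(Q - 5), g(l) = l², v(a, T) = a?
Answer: -114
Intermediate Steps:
q(F, p) = 15 - 10*F (q(F, p) = 15 - 5*(F + F) = 15 - 10*F)
J(Q) = -20 + 4*Q (J(Q) = 4*(-5 + Q) = -20 + 4*Q)
J(q(g(2), 6)) + v(6, -20) = (-20 + 4*(15 - 10*2²)) + 6 = (-20 + 4*(15 - 10*4)) + 6 = (-20 + 4*(15 - 40)) + 6 = (-20 + 4*(-25)) + 6 = (-20 - 100) + 6 = -120 + 6 = -114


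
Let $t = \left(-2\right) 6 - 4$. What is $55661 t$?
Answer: $-890576$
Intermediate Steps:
$t = -16$ ($t = -12 - 4 = -16$)
$55661 t = 55661 \left(-16\right) = -890576$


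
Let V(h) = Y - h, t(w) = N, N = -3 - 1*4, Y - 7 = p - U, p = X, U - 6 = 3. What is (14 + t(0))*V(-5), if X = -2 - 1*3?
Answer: -14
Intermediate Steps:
U = 9 (U = 6 + 3 = 9)
X = -5 (X = -2 - 3 = -5)
p = -5
Y = -7 (Y = 7 + (-5 - 1*9) = 7 + (-5 - 9) = 7 - 14 = -7)
N = -7 (N = -3 - 4 = -7)
t(w) = -7
V(h) = -7 - h
(14 + t(0))*V(-5) = (14 - 7)*(-7 - 1*(-5)) = 7*(-7 + 5) = 7*(-2) = -14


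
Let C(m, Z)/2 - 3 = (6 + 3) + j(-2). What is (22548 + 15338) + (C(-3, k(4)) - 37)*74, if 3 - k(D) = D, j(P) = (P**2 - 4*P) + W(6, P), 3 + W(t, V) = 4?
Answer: 38848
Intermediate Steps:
W(t, V) = 1 (W(t, V) = -3 + 4 = 1)
j(P) = 1 + P**2 - 4*P (j(P) = (P**2 - 4*P) + 1 = 1 + P**2 - 4*P)
k(D) = 3 - D
C(m, Z) = 50 (C(m, Z) = 6 + 2*((6 + 3) + (1 + (-2)**2 - 4*(-2))) = 6 + 2*(9 + (1 + 4 + 8)) = 6 + 2*(9 + 13) = 6 + 2*22 = 6 + 44 = 50)
(22548 + 15338) + (C(-3, k(4)) - 37)*74 = (22548 + 15338) + (50 - 37)*74 = 37886 + 13*74 = 37886 + 962 = 38848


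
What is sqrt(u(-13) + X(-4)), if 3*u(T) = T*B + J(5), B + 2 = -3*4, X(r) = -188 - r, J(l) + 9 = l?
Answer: I*sqrt(1122)/3 ≈ 11.165*I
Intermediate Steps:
J(l) = -9 + l
B = -14 (B = -2 - 3*4 = -2 - 12 = -14)
u(T) = -4/3 - 14*T/3 (u(T) = (T*(-14) + (-9 + 5))/3 = (-14*T - 4)/3 = (-4 - 14*T)/3 = -4/3 - 14*T/3)
sqrt(u(-13) + X(-4)) = sqrt((-4/3 - 14/3*(-13)) + (-188 - 1*(-4))) = sqrt((-4/3 + 182/3) + (-188 + 4)) = sqrt(178/3 - 184) = sqrt(-374/3) = I*sqrt(1122)/3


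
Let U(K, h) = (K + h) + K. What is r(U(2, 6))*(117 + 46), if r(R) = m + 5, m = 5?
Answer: 1630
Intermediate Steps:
U(K, h) = h + 2*K
r(R) = 10 (r(R) = 5 + 5 = 10)
r(U(2, 6))*(117 + 46) = 10*(117 + 46) = 10*163 = 1630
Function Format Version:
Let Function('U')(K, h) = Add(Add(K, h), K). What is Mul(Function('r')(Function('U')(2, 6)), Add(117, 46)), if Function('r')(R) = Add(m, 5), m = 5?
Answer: 1630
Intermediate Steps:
Function('U')(K, h) = Add(h, Mul(2, K))
Function('r')(R) = 10 (Function('r')(R) = Add(5, 5) = 10)
Mul(Function('r')(Function('U')(2, 6)), Add(117, 46)) = Mul(10, Add(117, 46)) = Mul(10, 163) = 1630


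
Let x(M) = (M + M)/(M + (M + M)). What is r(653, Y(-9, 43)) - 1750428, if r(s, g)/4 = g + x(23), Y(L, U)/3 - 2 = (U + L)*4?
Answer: -5246308/3 ≈ -1.7488e+6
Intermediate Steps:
x(M) = 2/3 (x(M) = (2*M)/(M + 2*M) = (2*M)/((3*M)) = (2*M)*(1/(3*M)) = 2/3)
Y(L, U) = 6 + 12*L + 12*U (Y(L, U) = 6 + 3*((U + L)*4) = 6 + 3*((L + U)*4) = 6 + 3*(4*L + 4*U) = 6 + (12*L + 12*U) = 6 + 12*L + 12*U)
r(s, g) = 8/3 + 4*g (r(s, g) = 4*(g + 2/3) = 4*(2/3 + g) = 8/3 + 4*g)
r(653, Y(-9, 43)) - 1750428 = (8/3 + 4*(6 + 12*(-9) + 12*43)) - 1750428 = (8/3 + 4*(6 - 108 + 516)) - 1750428 = (8/3 + 4*414) - 1750428 = (8/3 + 1656) - 1750428 = 4976/3 - 1750428 = -5246308/3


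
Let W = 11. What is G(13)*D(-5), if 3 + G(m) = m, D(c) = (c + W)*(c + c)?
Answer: -600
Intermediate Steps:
D(c) = 2*c*(11 + c) (D(c) = (c + 11)*(c + c) = (11 + c)*(2*c) = 2*c*(11 + c))
G(m) = -3 + m
G(13)*D(-5) = (-3 + 13)*(2*(-5)*(11 - 5)) = 10*(2*(-5)*6) = 10*(-60) = -600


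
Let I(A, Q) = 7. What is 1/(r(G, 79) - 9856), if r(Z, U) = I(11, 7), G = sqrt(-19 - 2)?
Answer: -1/9849 ≈ -0.00010153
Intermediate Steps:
G = I*sqrt(21) (G = sqrt(-21) = I*sqrt(21) ≈ 4.5826*I)
r(Z, U) = 7
1/(r(G, 79) - 9856) = 1/(7 - 9856) = 1/(-9849) = -1/9849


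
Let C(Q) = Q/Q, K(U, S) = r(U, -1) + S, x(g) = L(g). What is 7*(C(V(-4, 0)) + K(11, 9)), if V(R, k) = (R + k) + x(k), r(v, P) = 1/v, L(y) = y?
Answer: 777/11 ≈ 70.636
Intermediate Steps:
x(g) = g
K(U, S) = S + 1/U (K(U, S) = 1/U + S = S + 1/U)
V(R, k) = R + 2*k (V(R, k) = (R + k) + k = R + 2*k)
C(Q) = 1
7*(C(V(-4, 0)) + K(11, 9)) = 7*(1 + (9 + 1/11)) = 7*(1 + 100/11) = 7*(111/11) = 777/11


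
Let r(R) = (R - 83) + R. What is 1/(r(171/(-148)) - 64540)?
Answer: -74/4782273 ≈ -1.5474e-5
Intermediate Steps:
r(R) = -83 + 2*R (r(R) = (-83 + R) + R = -83 + 2*R)
1/(r(171/(-148)) - 64540) = 1/((-83 + 2*(171/(-148))) - 64540) = 1/((-83 + 2*(171*(-1/148))) - 64540) = 1/((-83 + 2*(-171/148)) - 64540) = 1/((-83 - 171/74) - 64540) = 1/(-6313/74 - 64540) = 1/(-4782273/74) = -74/4782273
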